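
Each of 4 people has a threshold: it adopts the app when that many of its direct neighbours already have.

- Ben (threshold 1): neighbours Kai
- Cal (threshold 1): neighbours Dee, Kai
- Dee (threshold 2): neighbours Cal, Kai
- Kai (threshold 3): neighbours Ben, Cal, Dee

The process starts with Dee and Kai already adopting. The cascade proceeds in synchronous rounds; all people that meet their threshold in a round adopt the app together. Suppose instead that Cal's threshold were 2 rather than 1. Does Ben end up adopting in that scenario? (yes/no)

yes

With Cal's threshold at 2:
Round 1 — Dee, Kai adopt the app (initial).
Round 2 — checking thresholds:
  Ben: 1 of 1 neighbours ≥ 1, adopts the app.
  Cal: 2 of 2 neighbours ≥ 2, adopts the app.
Round 3 — no new adoptions; cascade stops.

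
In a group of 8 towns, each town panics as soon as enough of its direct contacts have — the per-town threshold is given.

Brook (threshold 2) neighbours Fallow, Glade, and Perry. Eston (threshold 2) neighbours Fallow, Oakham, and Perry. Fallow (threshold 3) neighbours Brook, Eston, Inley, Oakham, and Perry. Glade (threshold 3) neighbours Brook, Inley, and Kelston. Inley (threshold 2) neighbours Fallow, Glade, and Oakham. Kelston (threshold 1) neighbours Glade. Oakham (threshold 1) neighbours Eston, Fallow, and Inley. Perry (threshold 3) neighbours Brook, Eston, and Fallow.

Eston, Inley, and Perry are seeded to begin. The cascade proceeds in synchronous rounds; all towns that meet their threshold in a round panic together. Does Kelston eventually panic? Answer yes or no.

no

Round 1 — Eston, Inley, Perry panic (initial).
Round 2 — checking thresholds:
  Brook: 1 of 3 neighbours < 2, holds.
  Fallow: 3 of 5 neighbours ≥ 3, panics.
  Glade: 1 of 3 neighbours < 3, holds.
  Oakham: 2 of 3 neighbours ≥ 1, panics.
Round 3 — checking thresholds:
  Brook: 2 of 3 neighbours ≥ 2, panics.
  Glade: 1 of 3 neighbours < 3, holds.
Round 4 — no new panics; cascade stops.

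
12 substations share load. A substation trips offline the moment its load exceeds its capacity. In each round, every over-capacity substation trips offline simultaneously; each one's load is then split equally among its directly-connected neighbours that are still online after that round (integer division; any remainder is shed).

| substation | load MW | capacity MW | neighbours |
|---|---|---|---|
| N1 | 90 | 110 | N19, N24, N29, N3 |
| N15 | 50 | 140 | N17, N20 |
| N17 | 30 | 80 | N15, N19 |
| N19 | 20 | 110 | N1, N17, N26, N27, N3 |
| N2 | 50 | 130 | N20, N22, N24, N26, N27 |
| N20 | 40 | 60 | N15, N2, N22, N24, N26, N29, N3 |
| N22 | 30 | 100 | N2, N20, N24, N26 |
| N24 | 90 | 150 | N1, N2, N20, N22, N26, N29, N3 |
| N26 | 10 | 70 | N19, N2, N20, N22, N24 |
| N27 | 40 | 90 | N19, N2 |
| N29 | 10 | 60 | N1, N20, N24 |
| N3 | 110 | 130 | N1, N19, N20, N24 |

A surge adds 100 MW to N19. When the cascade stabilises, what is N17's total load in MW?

54

Round 1 — N19 at 120 > 110. N19 trips offline.
  N19 sheds 120 MW to N1, N17, N26, N27, N3: 24 each.
    N1: 90+24 = 114 > 110
    N17: 30+24 = 54 ≤ 80
    N26: 10+24 = 34 ≤ 70
    N27: 40+24 = 64 ≤ 90
    N3: 110+24 = 134 > 130
Round 2 — N1, N3 trip offline.
  N1 sheds 114 MW to N24, N29: 57 each.
    N24: 90+57 = 147 ≤ 150
    N29: 10+57 = 67 > 60
  N3 sheds 134 MW to N20, N24: 67 each.
    N20: 40+67 = 107 > 60
    N24: 147+67 = 214 > 150
Round 3 — N20, N24, N29 trip offline.
  N20 sheds 107 MW to N15, N2, N22, N26: 26 each (3 lost).
    N15: 50+26 = 76 ≤ 140
    N2: 50+26 = 76 ≤ 130
    N22: 30+26 = 56 ≤ 100
    N26: 34+26 = 60 ≤ 70
  N24 sheds 214 MW to N2, N22, N26: 71 each (1 lost).
    N2: 76+71 = 147 > 130
    N22: 56+71 = 127 > 100
    N26: 60+71 = 131 > 70
  N29 sheds 67 MW: no online neighbours, lost.
Round 4 — N2, N22, N26 trip offline.
  N2 sheds 147 MW to N27: 147 each.
    N27: 64+147 = 211 > 90
  N22 sheds 127 MW: no online neighbours, lost.
  N26 sheds 131 MW: no online neighbours, lost.
Round 5 — N27 trips offline.
  N27 sheds 211 MW: no online neighbours, lost.
No further trips.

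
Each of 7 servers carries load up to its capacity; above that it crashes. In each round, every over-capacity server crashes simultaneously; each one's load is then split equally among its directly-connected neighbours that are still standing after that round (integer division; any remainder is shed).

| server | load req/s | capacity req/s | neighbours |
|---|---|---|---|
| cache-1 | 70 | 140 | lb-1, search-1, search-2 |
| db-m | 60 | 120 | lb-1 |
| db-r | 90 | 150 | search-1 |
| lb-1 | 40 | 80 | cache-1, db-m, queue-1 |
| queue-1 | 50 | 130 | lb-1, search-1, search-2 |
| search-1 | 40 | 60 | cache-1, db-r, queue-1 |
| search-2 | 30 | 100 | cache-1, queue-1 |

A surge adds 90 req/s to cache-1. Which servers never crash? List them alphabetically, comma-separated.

Round 1 — cache-1 at 160 > 140. cache-1 crashes.
  cache-1 sheds 160 req/s to lb-1, search-1, search-2: 53 each (1 lost).
    lb-1: 40+53 = 93 > 80
    search-1: 40+53 = 93 > 60
    search-2: 30+53 = 83 ≤ 100
Round 2 — lb-1, search-1 crash.
  lb-1 sheds 93 req/s to db-m, queue-1: 46 each (1 lost).
    db-m: 60+46 = 106 ≤ 120
    queue-1: 50+46 = 96 ≤ 130
  search-1 sheds 93 req/s to db-r, queue-1: 46 each (1 lost).
    db-r: 90+46 = 136 ≤ 150
    queue-1: 96+46 = 142 > 130
Round 3 — queue-1 crashes.
  queue-1 sheds 142 req/s to search-2: 142 each.
    search-2: 83+142 = 225 > 100
Round 4 — search-2 crashes.
  search-2 sheds 225 req/s: no online neighbours, lost.
No further crashes.

db-m, db-r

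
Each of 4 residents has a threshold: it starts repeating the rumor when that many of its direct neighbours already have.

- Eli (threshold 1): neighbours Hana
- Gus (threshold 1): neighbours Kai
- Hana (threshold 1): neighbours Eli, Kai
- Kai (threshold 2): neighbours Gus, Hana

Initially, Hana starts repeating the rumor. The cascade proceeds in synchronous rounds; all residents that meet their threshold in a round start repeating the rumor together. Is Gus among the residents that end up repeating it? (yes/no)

no

Round 1 — Hana starts repeating the rumor (initial).
Round 2 — checking thresholds:
  Eli: 1 of 1 neighbours ≥ 1, starts repeating the rumor.
  Kai: 1 of 2 neighbours < 2, below threshold.
Round 3 — no new spreads; cascade stops.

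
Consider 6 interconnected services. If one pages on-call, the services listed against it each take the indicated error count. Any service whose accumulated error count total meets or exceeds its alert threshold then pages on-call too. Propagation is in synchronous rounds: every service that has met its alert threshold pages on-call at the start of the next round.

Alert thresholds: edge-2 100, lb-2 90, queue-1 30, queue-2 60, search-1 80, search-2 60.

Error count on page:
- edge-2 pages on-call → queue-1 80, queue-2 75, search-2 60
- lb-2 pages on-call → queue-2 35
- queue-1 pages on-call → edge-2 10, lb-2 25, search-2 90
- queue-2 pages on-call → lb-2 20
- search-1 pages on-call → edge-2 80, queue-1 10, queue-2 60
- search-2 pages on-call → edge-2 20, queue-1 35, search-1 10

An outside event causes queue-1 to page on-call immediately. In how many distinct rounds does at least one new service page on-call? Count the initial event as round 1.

Round 1 — queue-1 pages on-call (initial).
  edge-2: +10 → 10 < 100
  lb-2: +25 → 25 < 90
  search-2: +90 → 90 ≥ 60
Round 2 — search-2 pages on-call.
  edge-2: +20 → 30 < 100
  search-1: +10 → 10 < 80
No further pages.

2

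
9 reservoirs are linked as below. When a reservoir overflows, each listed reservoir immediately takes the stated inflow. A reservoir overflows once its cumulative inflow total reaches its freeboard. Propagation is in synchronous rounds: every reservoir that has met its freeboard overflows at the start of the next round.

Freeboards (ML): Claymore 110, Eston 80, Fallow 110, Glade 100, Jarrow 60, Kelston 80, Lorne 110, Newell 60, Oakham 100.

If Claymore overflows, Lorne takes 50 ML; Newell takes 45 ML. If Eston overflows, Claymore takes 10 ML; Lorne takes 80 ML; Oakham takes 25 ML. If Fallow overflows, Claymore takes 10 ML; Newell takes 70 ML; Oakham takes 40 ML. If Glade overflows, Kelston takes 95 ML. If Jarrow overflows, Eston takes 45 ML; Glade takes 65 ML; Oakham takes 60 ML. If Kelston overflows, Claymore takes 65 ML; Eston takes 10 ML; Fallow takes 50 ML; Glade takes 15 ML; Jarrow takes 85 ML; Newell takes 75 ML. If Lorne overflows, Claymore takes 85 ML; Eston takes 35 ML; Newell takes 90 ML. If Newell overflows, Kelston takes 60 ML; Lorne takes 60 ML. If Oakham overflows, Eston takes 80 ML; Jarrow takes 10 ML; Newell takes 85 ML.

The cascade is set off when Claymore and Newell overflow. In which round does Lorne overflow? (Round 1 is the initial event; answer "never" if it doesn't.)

2

Round 1 — Claymore, Newell overflow (initial).
  Kelston: +60 → 60 < 80
  Lorne: +50+60 → 110 ≥ 110
Round 2 — Lorne overflows.
  Eston: +35 → 35 < 80
No further overflows.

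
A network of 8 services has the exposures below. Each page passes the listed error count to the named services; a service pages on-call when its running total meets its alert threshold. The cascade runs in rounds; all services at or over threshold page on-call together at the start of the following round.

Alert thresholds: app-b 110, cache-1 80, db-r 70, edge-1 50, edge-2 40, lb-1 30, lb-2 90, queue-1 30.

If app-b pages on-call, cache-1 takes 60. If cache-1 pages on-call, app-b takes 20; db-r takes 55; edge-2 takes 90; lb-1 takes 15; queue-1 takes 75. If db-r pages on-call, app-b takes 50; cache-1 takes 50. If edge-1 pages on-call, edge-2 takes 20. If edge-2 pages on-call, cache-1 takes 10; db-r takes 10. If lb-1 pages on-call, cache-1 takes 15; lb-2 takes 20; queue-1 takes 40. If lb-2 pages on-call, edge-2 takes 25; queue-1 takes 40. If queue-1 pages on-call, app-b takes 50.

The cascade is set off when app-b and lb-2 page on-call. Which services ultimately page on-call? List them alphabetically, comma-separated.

app-b, lb-2, queue-1

Round 1 — app-b, lb-2 page on-call (initial).
  cache-1: +60 → 60 < 80
  edge-2: +25 → 25 < 40
  queue-1: +40 → 40 ≥ 30
Round 2 — queue-1 pages on-call.
No further pages.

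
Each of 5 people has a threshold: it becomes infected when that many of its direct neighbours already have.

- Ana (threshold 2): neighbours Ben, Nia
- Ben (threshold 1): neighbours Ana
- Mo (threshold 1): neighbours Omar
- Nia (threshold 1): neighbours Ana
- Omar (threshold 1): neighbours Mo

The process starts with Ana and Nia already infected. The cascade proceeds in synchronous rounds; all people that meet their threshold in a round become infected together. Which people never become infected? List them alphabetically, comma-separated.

Mo, Omar

Round 1 — Ana, Nia become infected (initial).
Round 2 — checking thresholds:
  Ben: 1 of 1 neighbours ≥ 1, becomes infected.
Round 3 — no new infections; cascade stops.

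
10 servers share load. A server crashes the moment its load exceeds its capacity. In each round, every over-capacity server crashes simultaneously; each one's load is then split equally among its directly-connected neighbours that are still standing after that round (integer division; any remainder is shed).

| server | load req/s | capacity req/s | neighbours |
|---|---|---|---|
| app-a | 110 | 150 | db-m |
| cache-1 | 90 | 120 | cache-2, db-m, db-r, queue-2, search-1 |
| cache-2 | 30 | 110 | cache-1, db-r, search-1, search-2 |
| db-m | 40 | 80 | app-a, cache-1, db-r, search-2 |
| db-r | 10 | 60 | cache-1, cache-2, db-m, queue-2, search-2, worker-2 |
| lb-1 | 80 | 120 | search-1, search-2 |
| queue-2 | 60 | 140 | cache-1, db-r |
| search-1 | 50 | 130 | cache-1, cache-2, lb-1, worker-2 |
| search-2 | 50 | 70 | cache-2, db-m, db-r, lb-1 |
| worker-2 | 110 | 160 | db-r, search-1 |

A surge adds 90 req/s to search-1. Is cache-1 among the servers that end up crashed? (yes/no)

yes

Round 1 — search-1 at 140 > 130. search-1 crashes.
  search-1 sheds 140 req/s to cache-1, cache-2, lb-1, worker-2: 35 each.
    cache-1: 90+35 = 125 > 120
    cache-2: 30+35 = 65 ≤ 110
    lb-1: 80+35 = 115 ≤ 120
    worker-2: 110+35 = 145 ≤ 160
Round 2 — cache-1 crashes.
  cache-1 sheds 125 req/s to cache-2, db-m, db-r, queue-2: 31 each (1 lost).
    cache-2: 65+31 = 96 ≤ 110
    db-m: 40+31 = 71 ≤ 80
    db-r: 10+31 = 41 ≤ 60
    queue-2: 60+31 = 91 ≤ 140
No further crashes.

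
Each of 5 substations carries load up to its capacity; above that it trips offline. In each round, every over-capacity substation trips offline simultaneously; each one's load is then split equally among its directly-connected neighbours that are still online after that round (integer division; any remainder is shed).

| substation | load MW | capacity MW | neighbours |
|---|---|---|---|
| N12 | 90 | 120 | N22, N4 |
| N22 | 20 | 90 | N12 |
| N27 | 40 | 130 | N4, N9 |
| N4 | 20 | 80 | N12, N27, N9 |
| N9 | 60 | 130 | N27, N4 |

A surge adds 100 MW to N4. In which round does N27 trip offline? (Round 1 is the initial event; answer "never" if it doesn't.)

never

Round 1 — N4 at 120 > 80. N4 trips offline.
  N4 sheds 120 MW to N12, N27, N9: 40 each.
    N12: 90+40 = 130 > 120
    N27: 40+40 = 80 ≤ 130
    N9: 60+40 = 100 ≤ 130
Round 2 — N12 trips offline.
  N12 sheds 130 MW to N22: 130 each.
    N22: 20+130 = 150 > 90
Round 3 — N22 trips offline.
  N22 sheds 150 MW: no online neighbours, lost.
No further trips.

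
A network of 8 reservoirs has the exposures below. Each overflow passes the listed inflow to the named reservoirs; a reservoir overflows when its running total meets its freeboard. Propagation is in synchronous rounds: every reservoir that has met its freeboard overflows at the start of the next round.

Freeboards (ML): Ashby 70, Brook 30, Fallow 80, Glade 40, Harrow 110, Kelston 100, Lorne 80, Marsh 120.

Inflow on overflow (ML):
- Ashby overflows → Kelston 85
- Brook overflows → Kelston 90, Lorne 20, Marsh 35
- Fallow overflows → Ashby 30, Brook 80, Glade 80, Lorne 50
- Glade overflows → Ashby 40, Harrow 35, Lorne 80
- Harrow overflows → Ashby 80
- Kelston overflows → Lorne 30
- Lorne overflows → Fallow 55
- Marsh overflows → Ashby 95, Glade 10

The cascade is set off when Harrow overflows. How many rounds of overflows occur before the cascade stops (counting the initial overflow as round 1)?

Round 1 — Harrow overflows (initial).
  Ashby: +80 → 80 ≥ 70
Round 2 — Ashby overflows.
  Kelston: +85 → 85 < 100
No further overflows.

2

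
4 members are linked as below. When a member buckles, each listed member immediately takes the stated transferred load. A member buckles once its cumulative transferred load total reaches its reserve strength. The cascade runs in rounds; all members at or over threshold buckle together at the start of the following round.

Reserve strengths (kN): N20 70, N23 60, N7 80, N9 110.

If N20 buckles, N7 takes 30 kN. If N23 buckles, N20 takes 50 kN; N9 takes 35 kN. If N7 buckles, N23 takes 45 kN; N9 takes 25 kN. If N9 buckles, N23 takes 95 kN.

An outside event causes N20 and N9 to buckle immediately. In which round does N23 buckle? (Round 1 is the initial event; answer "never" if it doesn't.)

Round 1 — N20, N9 buckle (initial).
  N23: +95 → 95 ≥ 60
  N7: +30 → 30 < 80
Round 2 — N23 buckles.
No further bucklings.

2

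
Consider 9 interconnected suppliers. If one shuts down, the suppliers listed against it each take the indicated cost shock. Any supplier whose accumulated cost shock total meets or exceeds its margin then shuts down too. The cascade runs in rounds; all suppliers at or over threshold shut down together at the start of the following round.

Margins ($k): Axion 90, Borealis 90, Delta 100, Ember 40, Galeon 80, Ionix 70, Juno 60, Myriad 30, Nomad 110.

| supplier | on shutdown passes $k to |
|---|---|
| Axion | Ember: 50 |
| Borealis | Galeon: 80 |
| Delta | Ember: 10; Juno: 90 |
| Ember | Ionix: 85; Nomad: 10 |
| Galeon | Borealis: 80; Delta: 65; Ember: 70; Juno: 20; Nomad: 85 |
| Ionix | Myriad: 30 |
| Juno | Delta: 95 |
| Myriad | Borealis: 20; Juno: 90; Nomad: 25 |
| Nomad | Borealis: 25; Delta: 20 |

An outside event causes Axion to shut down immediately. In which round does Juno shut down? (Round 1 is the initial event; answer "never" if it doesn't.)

5

Round 1 — Axion shuts down (initial).
  Ember: +50 → 50 ≥ 40
Round 2 — Ember shuts down.
  Ionix: +85 → 85 ≥ 70
  Nomad: +10 → 10 < 110
Round 3 — Ionix shuts down.
  Myriad: +30 → 30 ≥ 30
Round 4 — Myriad shuts down.
  Borealis: +20 → 20 < 90
  Juno: +90 → 90 ≥ 60
  Nomad: +25 → 35 < 110
Round 5 — Juno shuts down.
  Delta: +95 → 95 < 100
No further shutdowns.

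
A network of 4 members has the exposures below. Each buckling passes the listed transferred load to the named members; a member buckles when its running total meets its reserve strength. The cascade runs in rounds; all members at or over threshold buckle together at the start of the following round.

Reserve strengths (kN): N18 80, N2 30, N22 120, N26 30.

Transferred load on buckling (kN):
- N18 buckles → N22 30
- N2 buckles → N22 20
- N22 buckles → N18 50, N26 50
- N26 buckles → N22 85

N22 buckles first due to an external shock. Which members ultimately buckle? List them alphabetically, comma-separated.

N22, N26

Round 1 — N22 buckles (initial).
  N18: +50 → 50 < 80
  N26: +50 → 50 ≥ 30
Round 2 — N26 buckles.
No further bucklings.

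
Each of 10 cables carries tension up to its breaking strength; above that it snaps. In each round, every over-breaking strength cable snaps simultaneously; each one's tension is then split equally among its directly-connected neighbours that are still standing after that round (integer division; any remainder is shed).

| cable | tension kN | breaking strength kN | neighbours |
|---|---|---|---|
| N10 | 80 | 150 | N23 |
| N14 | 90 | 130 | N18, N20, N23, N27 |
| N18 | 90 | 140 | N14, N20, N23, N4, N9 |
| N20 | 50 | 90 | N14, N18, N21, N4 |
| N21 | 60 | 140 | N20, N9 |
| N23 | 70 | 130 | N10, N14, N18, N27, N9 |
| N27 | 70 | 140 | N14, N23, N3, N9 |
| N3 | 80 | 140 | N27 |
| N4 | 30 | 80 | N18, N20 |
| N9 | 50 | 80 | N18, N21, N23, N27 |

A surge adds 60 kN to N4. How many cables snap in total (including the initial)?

Round 1 — N4 at 90 > 80. N4 snaps.
  N4 sheds 90 kN to N18, N20: 45 each.
    N18: 90+45 = 135 ≤ 140
    N20: 50+45 = 95 > 90
Round 2 — N20 snaps.
  N20 sheds 95 kN to N14, N18, N21: 31 each (2 lost).
    N14: 90+31 = 121 ≤ 130
    N18: 135+31 = 166 > 140
    N21: 60+31 = 91 ≤ 140
Round 3 — N18 snaps.
  N18 sheds 166 kN to N14, N23, N9: 55 each (1 lost).
    N14: 121+55 = 176 > 130
    N23: 70+55 = 125 ≤ 130
    N9: 50+55 = 105 > 80
Round 4 — N14, N9 snap.
  N14 sheds 176 kN to N23, N27: 88 each.
    N23: 125+88 = 213 > 130
    N27: 70+88 = 158 > 140
  N9 sheds 105 kN to N21, N23, N27: 35 each.
    N21: 91+35 = 126 ≤ 140
    N23: 213+35 = 248 > 130
    N27: 158+35 = 193 > 140
Round 5 — N23, N27 snap.
  N23 sheds 248 kN to N10: 248 each.
    N10: 80+248 = 328 > 150
  N27 sheds 193 kN to N3: 193 each.
    N3: 80+193 = 273 > 140
Round 6 — N10, N3 snap.
  N10 sheds 328 kN: no online neighbours, lost.
  N3 sheds 273 kN: no online neighbours, lost.
No further breaks.

9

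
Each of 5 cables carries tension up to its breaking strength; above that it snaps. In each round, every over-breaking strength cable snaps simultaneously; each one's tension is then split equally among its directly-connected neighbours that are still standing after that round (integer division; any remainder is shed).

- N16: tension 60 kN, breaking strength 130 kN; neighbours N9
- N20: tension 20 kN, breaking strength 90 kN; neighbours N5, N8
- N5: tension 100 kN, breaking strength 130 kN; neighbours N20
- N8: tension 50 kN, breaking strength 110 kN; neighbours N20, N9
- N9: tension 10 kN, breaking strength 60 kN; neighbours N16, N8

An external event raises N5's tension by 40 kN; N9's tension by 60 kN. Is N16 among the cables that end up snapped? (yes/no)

Round 1 — N5 at 140 > 130; N9 at 70 > 60. N5, N9 snap.
  N5 sheds 140 kN to N20: 140 each.
    N20: 20+140 = 160 > 90
  N9 sheds 70 kN to N16, N8: 35 each.
    N16: 60+35 = 95 ≤ 130
    N8: 50+35 = 85 ≤ 110
Round 2 — N20 snaps.
  N20 sheds 160 kN to N8: 160 each.
    N8: 85+160 = 245 > 110
Round 3 — N8 snaps.
  N8 sheds 245 kN: no online neighbours, lost.
No further breaks.

no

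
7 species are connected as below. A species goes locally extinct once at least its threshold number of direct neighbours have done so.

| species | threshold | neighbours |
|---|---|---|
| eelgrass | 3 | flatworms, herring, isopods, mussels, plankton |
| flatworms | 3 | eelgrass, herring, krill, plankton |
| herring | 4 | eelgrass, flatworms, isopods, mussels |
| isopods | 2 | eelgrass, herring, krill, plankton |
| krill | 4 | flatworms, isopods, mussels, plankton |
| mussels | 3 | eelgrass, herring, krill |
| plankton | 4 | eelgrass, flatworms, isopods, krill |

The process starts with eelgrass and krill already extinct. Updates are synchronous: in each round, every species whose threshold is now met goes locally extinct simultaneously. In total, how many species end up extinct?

3

Round 1 — eelgrass, krill go locally extinct (initial).
Round 2 — checking thresholds:
  flatworms: 2 of 4 neighbours < 3, holds.
  herring: 1 of 4 neighbours < 4, holds.
  isopods: 2 of 4 neighbours ≥ 2, goes locally extinct.
  mussels: 2 of 3 neighbours < 3, holds.
  plankton: 2 of 4 neighbours < 4, holds.
Round 3 — no new extinctions; cascade stops.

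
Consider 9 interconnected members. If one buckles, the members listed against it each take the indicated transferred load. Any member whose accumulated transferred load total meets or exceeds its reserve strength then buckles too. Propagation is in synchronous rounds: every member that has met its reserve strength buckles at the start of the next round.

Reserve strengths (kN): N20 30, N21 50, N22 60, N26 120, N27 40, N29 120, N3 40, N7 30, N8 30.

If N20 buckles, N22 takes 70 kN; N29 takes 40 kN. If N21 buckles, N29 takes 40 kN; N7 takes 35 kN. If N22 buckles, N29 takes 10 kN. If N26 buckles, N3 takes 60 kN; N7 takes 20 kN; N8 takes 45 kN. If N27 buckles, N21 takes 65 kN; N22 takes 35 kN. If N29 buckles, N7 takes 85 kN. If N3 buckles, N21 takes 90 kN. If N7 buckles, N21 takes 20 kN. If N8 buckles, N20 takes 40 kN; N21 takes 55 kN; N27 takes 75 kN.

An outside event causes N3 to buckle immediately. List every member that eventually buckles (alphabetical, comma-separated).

Round 1 — N3 buckles (initial).
  N21: +90 → 90 ≥ 50
Round 2 — N21 buckles.
  N29: +40 → 40 < 120
  N7: +35 → 35 ≥ 30
Round 3 — N7 buckles.
No further bucklings.

N21, N3, N7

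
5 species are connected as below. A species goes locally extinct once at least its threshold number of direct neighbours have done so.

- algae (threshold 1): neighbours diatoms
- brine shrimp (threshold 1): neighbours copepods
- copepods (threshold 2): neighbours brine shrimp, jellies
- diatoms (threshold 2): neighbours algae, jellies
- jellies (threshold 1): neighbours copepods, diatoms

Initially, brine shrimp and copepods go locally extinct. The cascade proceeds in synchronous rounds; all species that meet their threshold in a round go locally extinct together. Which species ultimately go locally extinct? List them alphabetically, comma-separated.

Round 1 — brine shrimp, copepods go locally extinct (initial).
Round 2 — checking thresholds:
  jellies: 1 of 2 neighbours ≥ 1, goes locally extinct.
Round 3 — no new extinctions; cascade stops.

brine shrimp, copepods, jellies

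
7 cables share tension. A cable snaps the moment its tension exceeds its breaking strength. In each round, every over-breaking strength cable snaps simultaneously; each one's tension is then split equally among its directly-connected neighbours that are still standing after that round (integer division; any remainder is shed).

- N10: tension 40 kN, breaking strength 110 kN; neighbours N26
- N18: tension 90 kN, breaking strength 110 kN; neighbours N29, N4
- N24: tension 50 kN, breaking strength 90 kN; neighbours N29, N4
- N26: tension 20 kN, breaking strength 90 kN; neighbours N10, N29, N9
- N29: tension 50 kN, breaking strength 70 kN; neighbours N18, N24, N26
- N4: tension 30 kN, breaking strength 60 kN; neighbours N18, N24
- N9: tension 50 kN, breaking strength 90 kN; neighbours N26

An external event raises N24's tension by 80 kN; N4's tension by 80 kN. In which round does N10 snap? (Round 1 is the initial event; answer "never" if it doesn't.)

Round 1 — N24 at 130 > 90; N4 at 110 > 60. N24, N4 snap.
  N24 sheds 130 kN to N29: 130 each.
    N29: 50+130 = 180 > 70
  N4 sheds 110 kN to N18: 110 each.
    N18: 90+110 = 200 > 110
Round 2 — N18, N29 snap.
  N18 sheds 200 kN: no online neighbours, lost.
  N29 sheds 180 kN to N26: 180 each.
    N26: 20+180 = 200 > 90
Round 3 — N26 snaps.
  N26 sheds 200 kN to N10, N9: 100 each.
    N10: 40+100 = 140 > 110
    N9: 50+100 = 150 > 90
Round 4 — N10, N9 snap.
  N10 sheds 140 kN: no online neighbours, lost.
  N9 sheds 150 kN: no online neighbours, lost.
No further breaks.

4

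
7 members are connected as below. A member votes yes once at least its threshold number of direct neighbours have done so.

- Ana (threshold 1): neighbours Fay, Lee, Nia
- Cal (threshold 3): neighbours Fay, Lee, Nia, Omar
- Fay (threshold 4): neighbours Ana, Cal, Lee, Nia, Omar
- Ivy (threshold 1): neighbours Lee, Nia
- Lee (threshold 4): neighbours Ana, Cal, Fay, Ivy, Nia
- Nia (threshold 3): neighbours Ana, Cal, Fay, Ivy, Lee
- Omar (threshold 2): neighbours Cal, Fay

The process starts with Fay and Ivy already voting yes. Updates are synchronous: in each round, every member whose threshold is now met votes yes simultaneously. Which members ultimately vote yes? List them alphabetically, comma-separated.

Ana, Cal, Fay, Ivy, Lee, Nia, Omar

Round 1 — Fay, Ivy vote yes (initial).
Round 2 — checking thresholds:
  Ana: 1 of 3 neighbours ≥ 1, votes yes.
  Cal: 1 of 4 neighbours < 3, below threshold.
  Lee: 2 of 5 neighbours < 4, below threshold.
  Nia: 2 of 5 neighbours < 3, below threshold.
  Omar: 1 of 2 neighbours < 2, below threshold.
Round 3 — checking thresholds:
  Cal: 1 of 4 neighbours < 3, below threshold.
  Lee: 3 of 5 neighbours < 4, below threshold.
  Nia: 3 of 5 neighbours ≥ 3, votes yes.
  Omar: 1 of 2 neighbours < 2, below threshold.
Round 4 — checking thresholds:
  Cal: 2 of 4 neighbours < 3, below threshold.
  Lee: 4 of 5 neighbours ≥ 4, votes yes.
  Omar: 1 of 2 neighbours < 2, below threshold.
Round 5 — checking thresholds:
  Cal: 3 of 4 neighbours ≥ 3, votes yes.
  Omar: 1 of 2 neighbours < 2, below threshold.
Round 6 — checking thresholds:
  Omar: 2 of 2 neighbours ≥ 2, votes yes.
Round 7 — no new yes votes; cascade stops.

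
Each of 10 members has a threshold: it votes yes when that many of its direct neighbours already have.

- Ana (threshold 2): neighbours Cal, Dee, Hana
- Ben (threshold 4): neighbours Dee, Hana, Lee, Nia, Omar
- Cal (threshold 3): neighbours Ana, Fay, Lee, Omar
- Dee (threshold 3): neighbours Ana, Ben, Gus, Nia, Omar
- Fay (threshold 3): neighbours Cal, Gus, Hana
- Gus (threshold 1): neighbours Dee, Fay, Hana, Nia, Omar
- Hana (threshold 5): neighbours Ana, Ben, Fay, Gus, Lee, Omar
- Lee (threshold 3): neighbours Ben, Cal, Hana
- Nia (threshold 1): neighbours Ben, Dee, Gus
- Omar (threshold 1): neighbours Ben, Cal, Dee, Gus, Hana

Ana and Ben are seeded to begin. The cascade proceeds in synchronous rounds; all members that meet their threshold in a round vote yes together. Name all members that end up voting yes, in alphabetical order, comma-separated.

Round 1 — Ana, Ben vote yes (initial).
Round 2 — checking thresholds:
  Cal: 1 of 4 neighbours < 3, below threshold.
  Dee: 2 of 5 neighbours < 3, below threshold.
  Hana: 2 of 6 neighbours < 5, below threshold.
  Lee: 1 of 3 neighbours < 3, below threshold.
  Nia: 1 of 3 neighbours ≥ 1, votes yes.
  Omar: 1 of 5 neighbours ≥ 1, votes yes.
Round 3 — checking thresholds:
  Cal: 2 of 4 neighbours < 3, below threshold.
  Dee: 4 of 5 neighbours ≥ 3, votes yes.
  Gus: 2 of 5 neighbours ≥ 1, votes yes.
  Hana: 3 of 6 neighbours < 5, below threshold.
  Lee: 1 of 3 neighbours < 3, below threshold.
Round 4 — no new yes votes; cascade stops.

Ana, Ben, Dee, Gus, Nia, Omar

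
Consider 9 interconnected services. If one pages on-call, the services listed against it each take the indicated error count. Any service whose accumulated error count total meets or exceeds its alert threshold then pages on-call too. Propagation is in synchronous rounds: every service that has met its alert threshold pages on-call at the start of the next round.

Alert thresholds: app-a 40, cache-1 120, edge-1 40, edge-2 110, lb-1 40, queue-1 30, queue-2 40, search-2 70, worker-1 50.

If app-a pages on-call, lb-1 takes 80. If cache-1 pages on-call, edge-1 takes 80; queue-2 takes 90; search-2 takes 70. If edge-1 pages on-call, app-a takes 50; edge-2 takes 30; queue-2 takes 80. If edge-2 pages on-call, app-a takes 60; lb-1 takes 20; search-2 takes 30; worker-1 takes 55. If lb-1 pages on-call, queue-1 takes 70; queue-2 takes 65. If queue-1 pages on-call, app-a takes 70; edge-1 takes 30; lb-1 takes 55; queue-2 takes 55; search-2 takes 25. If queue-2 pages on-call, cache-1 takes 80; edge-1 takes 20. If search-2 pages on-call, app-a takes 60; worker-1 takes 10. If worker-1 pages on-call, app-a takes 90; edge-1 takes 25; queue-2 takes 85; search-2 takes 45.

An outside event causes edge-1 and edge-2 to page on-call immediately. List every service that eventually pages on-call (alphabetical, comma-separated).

app-a, edge-1, edge-2, lb-1, queue-1, queue-2, search-2, worker-1

Round 1 — edge-1, edge-2 page on-call (initial).
  app-a: +50+60 → 110 ≥ 40
  lb-1: +20 → 20 < 40
  queue-2: +80 → 80 ≥ 40
  search-2: +30 → 30 < 70
  worker-1: +55 → 55 ≥ 50
Round 2 — app-a, queue-2, worker-1 page on-call.
  cache-1: +80 → 80 < 120
  lb-1: +80 → 100 ≥ 40
  search-2: +45 → 75 ≥ 70
Round 3 — lb-1, search-2 page on-call.
  queue-1: +70 → 70 ≥ 30
Round 4 — queue-1 pages on-call.
No further pages.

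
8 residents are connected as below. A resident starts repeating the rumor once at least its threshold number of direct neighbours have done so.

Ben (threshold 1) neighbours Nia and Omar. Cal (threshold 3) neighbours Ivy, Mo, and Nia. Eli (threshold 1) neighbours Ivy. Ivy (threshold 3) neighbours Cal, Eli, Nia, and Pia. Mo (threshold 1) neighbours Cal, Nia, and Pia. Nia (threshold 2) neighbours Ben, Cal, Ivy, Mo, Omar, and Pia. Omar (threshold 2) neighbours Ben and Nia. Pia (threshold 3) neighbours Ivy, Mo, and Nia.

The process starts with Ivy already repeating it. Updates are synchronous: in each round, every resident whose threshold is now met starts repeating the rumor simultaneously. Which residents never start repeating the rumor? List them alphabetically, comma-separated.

Round 1 — Ivy starts repeating the rumor (initial).
Round 2 — checking thresholds:
  Cal: 1 of 3 neighbours < 3, below threshold.
  Eli: 1 of 1 neighbours ≥ 1, starts repeating the rumor.
  Nia: 1 of 6 neighbours < 2, below threshold.
  Pia: 1 of 3 neighbours < 3, below threshold.
Round 3 — no new spreads; cascade stops.

Ben, Cal, Mo, Nia, Omar, Pia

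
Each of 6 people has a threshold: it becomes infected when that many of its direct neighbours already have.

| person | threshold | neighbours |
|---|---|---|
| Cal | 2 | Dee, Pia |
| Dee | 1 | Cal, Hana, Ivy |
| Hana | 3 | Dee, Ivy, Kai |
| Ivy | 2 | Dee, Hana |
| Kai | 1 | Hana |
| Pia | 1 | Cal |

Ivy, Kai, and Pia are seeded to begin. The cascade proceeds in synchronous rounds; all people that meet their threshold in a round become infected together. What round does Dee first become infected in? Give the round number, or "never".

Round 1 — Ivy, Kai, Pia become infected (initial).
Round 2 — checking thresholds:
  Cal: 1 of 2 neighbours < 2, holds.
  Dee: 1 of 3 neighbours ≥ 1, becomes infected.
  Hana: 2 of 3 neighbours < 3, holds.
Round 3 — checking thresholds:
  Cal: 2 of 2 neighbours ≥ 2, becomes infected.
  Hana: 3 of 3 neighbours ≥ 3, becomes infected.
Round 4 — no new infections; cascade stops.

2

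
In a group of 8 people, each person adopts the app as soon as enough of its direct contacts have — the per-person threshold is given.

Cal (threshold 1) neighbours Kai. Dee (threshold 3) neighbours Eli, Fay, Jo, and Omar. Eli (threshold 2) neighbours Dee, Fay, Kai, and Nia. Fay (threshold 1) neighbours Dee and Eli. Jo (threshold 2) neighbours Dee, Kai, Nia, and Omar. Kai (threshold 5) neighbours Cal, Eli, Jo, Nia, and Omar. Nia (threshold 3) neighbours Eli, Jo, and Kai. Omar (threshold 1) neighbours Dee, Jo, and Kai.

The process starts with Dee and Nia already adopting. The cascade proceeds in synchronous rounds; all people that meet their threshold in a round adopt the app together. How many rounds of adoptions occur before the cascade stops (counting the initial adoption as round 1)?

Round 1 — Dee, Nia adopt the app (initial).
Round 2 — checking thresholds:
  Eli: 2 of 4 neighbours ≥ 2, adopts the app.
  Fay: 1 of 2 neighbours ≥ 1, adopts the app.
  Jo: 2 of 4 neighbours ≥ 2, adopts the app.
  Kai: 1 of 5 neighbours < 5, below threshold.
  Omar: 1 of 3 neighbours ≥ 1, adopts the app.
Round 3 — no new adoptions; cascade stops.

2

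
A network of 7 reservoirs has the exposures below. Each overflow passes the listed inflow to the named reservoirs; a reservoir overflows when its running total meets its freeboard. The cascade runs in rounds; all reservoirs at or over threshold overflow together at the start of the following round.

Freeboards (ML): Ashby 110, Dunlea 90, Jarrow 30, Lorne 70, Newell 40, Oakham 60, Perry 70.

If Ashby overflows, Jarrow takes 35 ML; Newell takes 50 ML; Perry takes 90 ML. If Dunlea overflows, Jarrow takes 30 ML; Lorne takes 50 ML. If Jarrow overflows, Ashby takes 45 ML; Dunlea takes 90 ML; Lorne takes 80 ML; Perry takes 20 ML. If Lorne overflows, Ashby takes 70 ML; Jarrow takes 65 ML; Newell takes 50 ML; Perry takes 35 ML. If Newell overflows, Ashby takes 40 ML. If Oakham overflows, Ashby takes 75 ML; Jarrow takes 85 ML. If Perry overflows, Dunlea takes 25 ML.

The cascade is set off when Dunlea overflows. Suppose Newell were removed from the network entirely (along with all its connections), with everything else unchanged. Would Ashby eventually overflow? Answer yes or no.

With Newell removed:
Round 1 — Dunlea overflows (initial).
  Jarrow: +30 → 30 ≥ 30
  Lorne: +50 → 50 < 70
Round 2 — Jarrow overflows.
  Ashby: +45 → 45 < 110
  Lorne: +80 → 130 ≥ 70
  Perry: +20 → 20 < 70
Round 3 — Lorne overflows.
  Ashby: +70 → 115 ≥ 110
  Perry: +35 → 55 < 70
Round 4 — Ashby overflows.
  Perry: +90 → 145 ≥ 70
Round 5 — Perry overflows.
No further overflows.

yes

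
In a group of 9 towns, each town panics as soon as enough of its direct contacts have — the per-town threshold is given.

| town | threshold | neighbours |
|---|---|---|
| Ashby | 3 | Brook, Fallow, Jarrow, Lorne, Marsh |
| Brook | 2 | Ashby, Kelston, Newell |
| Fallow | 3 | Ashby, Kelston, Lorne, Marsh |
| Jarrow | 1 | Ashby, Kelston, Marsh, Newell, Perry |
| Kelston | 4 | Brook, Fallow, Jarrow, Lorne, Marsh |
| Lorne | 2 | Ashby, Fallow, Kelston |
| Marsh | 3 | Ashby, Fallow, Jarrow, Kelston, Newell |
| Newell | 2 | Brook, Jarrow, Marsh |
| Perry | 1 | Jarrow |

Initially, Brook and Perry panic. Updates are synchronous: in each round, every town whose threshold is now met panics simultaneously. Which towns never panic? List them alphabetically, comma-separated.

Round 1 — Brook, Perry panic (initial).
Round 2 — checking thresholds:
  Ashby: 1 of 5 neighbours < 3, below threshold.
  Jarrow: 1 of 5 neighbours ≥ 1, panics.
  Kelston: 1 of 5 neighbours < 4, below threshold.
  Newell: 1 of 3 neighbours < 2, below threshold.
Round 3 — checking thresholds:
  Ashby: 2 of 5 neighbours < 3, below threshold.
  Kelston: 2 of 5 neighbours < 4, below threshold.
  Marsh: 1 of 5 neighbours < 3, below threshold.
  Newell: 2 of 3 neighbours ≥ 2, panics.
Round 4 — no new panics; cascade stops.

Ashby, Fallow, Kelston, Lorne, Marsh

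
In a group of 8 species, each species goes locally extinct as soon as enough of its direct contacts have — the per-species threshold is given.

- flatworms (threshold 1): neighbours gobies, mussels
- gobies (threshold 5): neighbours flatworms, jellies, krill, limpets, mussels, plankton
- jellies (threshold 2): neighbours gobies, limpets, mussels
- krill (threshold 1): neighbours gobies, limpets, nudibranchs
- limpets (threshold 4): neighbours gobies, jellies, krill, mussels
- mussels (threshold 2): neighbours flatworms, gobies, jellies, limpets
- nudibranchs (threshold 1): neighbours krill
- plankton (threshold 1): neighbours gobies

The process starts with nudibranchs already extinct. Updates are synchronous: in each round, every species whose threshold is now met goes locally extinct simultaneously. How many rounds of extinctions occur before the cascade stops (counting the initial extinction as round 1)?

2

Round 1 — nudibranchs goes locally extinct (initial).
Round 2 — checking thresholds:
  krill: 1 of 3 neighbours ≥ 1, goes locally extinct.
Round 3 — no new extinctions; cascade stops.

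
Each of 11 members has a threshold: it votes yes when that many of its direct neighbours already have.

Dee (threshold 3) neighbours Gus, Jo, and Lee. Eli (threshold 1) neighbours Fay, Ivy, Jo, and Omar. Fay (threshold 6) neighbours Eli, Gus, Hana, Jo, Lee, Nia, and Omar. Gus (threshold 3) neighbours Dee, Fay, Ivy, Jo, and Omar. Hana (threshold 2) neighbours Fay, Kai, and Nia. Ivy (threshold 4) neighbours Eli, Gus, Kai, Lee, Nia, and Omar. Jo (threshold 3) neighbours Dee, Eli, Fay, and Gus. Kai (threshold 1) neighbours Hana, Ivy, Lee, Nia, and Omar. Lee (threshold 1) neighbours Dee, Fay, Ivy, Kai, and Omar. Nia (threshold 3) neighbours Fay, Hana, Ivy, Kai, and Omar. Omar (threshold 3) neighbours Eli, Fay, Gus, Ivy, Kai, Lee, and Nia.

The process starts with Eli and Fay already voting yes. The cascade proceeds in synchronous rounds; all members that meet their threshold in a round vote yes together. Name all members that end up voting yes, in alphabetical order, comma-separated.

Dee, Eli, Fay, Gus, Hana, Ivy, Jo, Kai, Lee, Nia, Omar

Round 1 — Eli, Fay vote yes (initial).
Round 2 — checking thresholds:
  Gus: 1 of 5 neighbours < 3, not yet.
  Hana: 1 of 3 neighbours < 2, not yet.
  Ivy: 1 of 6 neighbours < 4, not yet.
  Jo: 2 of 4 neighbours < 3, not yet.
  Lee: 1 of 5 neighbours ≥ 1, votes yes.
  Nia: 1 of 5 neighbours < 3, not yet.
  Omar: 2 of 7 neighbours < 3, not yet.
Round 3 — checking thresholds:
  Dee: 1 of 3 neighbours < 3, not yet.
  Gus: 1 of 5 neighbours < 3, not yet.
  Hana: 1 of 3 neighbours < 2, not yet.
  Ivy: 2 of 6 neighbours < 4, not yet.
  Jo: 2 of 4 neighbours < 3, not yet.
  Kai: 1 of 5 neighbours ≥ 1, votes yes.
  Nia: 1 of 5 neighbours < 3, not yet.
  Omar: 3 of 7 neighbours ≥ 3, votes yes.
Round 4 — checking thresholds:
  Dee: 1 of 3 neighbours < 3, not yet.
  Gus: 2 of 5 neighbours < 3, not yet.
  Hana: 2 of 3 neighbours ≥ 2, votes yes.
  Ivy: 4 of 6 neighbours ≥ 4, votes yes.
  Jo: 2 of 4 neighbours < 3, not yet.
  Nia: 3 of 5 neighbours ≥ 3, votes yes.
Round 5 — checking thresholds:
  Dee: 1 of 3 neighbours < 3, not yet.
  Gus: 3 of 5 neighbours ≥ 3, votes yes.
  Jo: 2 of 4 neighbours < 3, not yet.
Round 6 — checking thresholds:
  Dee: 2 of 3 neighbours < 3, not yet.
  Jo: 3 of 4 neighbours ≥ 3, votes yes.
Round 7 — checking thresholds:
  Dee: 3 of 3 neighbours ≥ 3, votes yes.
Round 8 — no new yes votes; cascade stops.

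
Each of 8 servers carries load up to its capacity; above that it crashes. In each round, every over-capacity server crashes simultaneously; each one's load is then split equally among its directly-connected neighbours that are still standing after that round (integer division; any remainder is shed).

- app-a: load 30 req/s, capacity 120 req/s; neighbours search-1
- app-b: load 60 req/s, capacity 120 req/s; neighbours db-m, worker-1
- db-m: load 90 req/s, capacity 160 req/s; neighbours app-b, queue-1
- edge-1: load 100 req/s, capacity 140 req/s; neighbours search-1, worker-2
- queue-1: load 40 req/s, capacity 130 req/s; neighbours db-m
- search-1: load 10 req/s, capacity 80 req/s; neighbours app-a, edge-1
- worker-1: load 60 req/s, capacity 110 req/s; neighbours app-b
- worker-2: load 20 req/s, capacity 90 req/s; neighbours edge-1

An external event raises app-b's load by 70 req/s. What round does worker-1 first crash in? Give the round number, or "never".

2

Round 1 — app-b at 130 > 120. app-b crashes.
  app-b sheds 130 req/s to db-m, worker-1: 65 each.
    db-m: 90+65 = 155 ≤ 160
    worker-1: 60+65 = 125 > 110
Round 2 — worker-1 crashes.
  worker-1 sheds 125 req/s: no online neighbours, lost.
No further crashes.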